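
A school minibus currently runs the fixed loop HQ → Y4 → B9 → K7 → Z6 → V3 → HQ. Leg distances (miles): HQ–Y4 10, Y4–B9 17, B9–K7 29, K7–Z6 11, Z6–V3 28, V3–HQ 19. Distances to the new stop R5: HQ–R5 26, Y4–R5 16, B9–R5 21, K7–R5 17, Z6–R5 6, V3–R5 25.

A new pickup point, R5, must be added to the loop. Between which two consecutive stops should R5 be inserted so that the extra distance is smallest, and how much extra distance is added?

Insertion cost between consecutive stops i–j is d(i,R5) + d(R5,j) − d(i,j):
  between HQ and Y4: 26 + 16 − 10 = 32
  between Y4 and B9: 16 + 21 − 17 = 20
  between B9 and K7: 21 + 17 − 29 = 9
  between K7 and Z6: 17 + 6 − 11 = 12
  between Z6 and V3: 6 + 25 − 28 = 3
  between V3 and HQ: 25 + 26 − 19 = 32
Cheapest insertion is between Z6 and V3, adding 3.
New total = 114 + 3 = 117.

Minimum extra distance: 3 miles, inserting R5 between Z6 and V3.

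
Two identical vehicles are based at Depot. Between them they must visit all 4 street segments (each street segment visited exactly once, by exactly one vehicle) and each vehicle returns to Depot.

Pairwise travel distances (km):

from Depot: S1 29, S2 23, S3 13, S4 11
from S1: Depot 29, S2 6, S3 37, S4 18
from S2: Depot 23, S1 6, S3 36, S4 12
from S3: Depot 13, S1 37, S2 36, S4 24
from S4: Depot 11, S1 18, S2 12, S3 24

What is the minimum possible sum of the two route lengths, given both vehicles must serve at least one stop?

84 km — the smallest possible combined total.

There are 2^3 − 1 = 7 ways to divide the 4 stops into two non-empty groups. For each, the best each vehicle can do is its own shortest tour through its group:
  {S1} + {S2, S3, S4}: 58 + 72 = 130
  {S2} + {S1, S3, S4}: 46 + 79 = 125
  {S1, S2} + {S3, S4}: 58 + 48 = 106
  {S3} + {S1, S2, S4}: 26 + 58 = 84
  {S1, S3} + {S2, S4}: 79 + 46 = 125
  {S2, S3} + {S1, S4}: 72 + 58 = 130
  … (7 splits in total)
Best: vehicle 1 Depot → S3 → Depot = 26; vehicle 2 Depot → S1 → S2 → S4 → Depot = 58; combined 84.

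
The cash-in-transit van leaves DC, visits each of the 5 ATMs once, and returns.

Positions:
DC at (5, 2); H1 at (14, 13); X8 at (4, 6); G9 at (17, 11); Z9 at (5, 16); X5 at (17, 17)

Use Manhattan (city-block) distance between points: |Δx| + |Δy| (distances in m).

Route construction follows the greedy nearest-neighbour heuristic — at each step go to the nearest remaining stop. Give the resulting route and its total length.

DC → [X8:5 / Z9:14 / H1:20 / G9:21 / X5:27] → X8 (5)
X8 → [Z9:11 / H1:17 / G9:18 / X5:24] → Z9 (11)
Z9 → [H1:12 / X5:13 / G9:17] → H1 (12)
H1 → [G9:5 / X5:7] → G9 (5)
G9 → [X5:6] → X5 (6)
Return X5→DC: 27.
Total = 5 + 11 + 12 + 5 + 6 + 27 = 66.

Nearest-neighbour total = 66 m; route DC → X8 → Z9 → H1 → G9 → X5 → DC.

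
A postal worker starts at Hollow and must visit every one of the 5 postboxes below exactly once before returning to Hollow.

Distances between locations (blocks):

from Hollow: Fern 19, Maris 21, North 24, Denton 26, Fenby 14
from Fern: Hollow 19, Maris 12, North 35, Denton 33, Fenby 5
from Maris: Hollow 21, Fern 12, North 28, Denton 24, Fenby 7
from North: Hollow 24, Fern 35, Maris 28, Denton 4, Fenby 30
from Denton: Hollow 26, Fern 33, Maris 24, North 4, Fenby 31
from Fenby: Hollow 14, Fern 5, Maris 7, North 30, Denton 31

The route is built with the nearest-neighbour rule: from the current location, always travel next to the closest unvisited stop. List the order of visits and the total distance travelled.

Total distance 83 blocks via the nearest-neighbour route Hollow → Fenby → Fern → Maris → Denton → North → Hollow.

Hollow → [Fenby:14 / Fern:19 / Maris:21 / North:24 / Denton:26] → Fenby (14)
Fenby → [Fern:5 / Maris:7 / North:30 / Denton:31] → Fern (5)
Fern → [Maris:12 / Denton:33 / North:35] → Maris (12)
Maris → [Denton:24 / North:28] → Denton (24)
Denton → [North:4] → North (4)
Return North→Hollow: 24.
Total = 14 + 5 + 12 + 24 + 4 + 24 = 83.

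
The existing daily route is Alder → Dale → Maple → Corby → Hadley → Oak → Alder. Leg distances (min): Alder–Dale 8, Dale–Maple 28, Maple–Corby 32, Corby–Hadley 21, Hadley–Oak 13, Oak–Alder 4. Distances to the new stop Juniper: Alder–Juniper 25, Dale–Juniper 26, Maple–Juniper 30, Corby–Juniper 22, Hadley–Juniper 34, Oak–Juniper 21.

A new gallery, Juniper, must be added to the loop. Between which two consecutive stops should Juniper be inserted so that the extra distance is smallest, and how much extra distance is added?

Insertion cost between consecutive stops i–j is d(i,Juniper) + d(Juniper,j) − d(i,j):
  between Alder and Dale: 25 + 26 − 8 = 43
  between Dale and Maple: 26 + 30 − 28 = 28
  between Maple and Corby: 30 + 22 − 32 = 20
  between Corby and Hadley: 22 + 34 − 21 = 35
  between Hadley and Oak: 34 + 21 − 13 = 42
  between Oak and Alder: 21 + 25 − 4 = 42
Cheapest insertion is between Maple and Corby, adding 20.
New total = 106 + 20 = 126.

Minimum extra distance: 20 min, inserting Juniper between Maple and Corby.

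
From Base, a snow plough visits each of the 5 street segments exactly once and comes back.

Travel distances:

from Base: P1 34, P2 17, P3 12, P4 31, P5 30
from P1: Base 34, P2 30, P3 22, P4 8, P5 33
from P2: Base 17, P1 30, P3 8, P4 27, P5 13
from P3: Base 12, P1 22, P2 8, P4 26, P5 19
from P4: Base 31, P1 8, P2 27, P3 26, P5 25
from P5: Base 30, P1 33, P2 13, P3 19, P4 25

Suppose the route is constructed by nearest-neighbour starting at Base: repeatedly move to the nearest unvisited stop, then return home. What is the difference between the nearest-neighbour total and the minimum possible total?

From Base: P3=12, P2=17, P5=30, P4=31, P1=34 → choose P3 (12).
From P3: P2=8, P5=19, P1=22, P4=26 → choose P2 (8).
From P2: P5=13, P4=27, P1=30 → choose P5 (13).
From P5: P4=25, P1=33 → choose P4 (25).
From P4: P1=8 → choose P1 (8).
NN route Base → P3 → P2 → P5 → P4 → P1 → Base costs 100.
Optimal: Base → P2 → P5 → P4 → P1 → P3 → Base costs 97 (by enumerating all 60 distinct tours).
Excess = 100 − 97 = 3.

Excess over optimum: 3.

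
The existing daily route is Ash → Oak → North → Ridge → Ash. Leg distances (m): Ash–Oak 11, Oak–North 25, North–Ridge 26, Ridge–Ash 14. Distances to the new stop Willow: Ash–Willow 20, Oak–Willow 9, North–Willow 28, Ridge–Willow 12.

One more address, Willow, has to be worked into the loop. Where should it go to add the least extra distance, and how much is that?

+12 m — insert Willow between Oak and North.

Insertion cost between consecutive stops i–j is d(i,Willow) + d(Willow,j) − d(i,j):
  between Ash and Oak: 20 + 9 − 11 = 18
  between Oak and North: 9 + 28 − 25 = 12
  between North and Ridge: 28 + 12 − 26 = 14
  between Ridge and Ash: 12 + 20 − 14 = 18
Cheapest insertion is between Oak and North, adding 12.
New total = 76 + 12 = 88.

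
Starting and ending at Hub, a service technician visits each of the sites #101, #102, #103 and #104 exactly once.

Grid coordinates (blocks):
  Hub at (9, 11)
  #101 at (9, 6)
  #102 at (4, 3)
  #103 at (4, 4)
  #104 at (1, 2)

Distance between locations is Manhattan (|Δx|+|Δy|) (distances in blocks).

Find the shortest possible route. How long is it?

Minimum total distance: 34 blocks.

Hub→#101→#102→#103→#104→Hub: 5+8+1+5+17 = 36
Hub→#101→#102→#104→#103→Hub: 5+8+4+5+12 = 34
Hub→#101→#103→#102→#104→Hub: 5+7+1+4+17 = 34
Hub→#101→#103→#104→#102→Hub: 5+7+5+4+13 = 34
Hub→#101→#104→#102→#103→Hub: 5+12+4+1+12 = 34
Hub→#101→#104→#103→#102→Hub: 5+12+5+1+13 = 36
Hub→#102→#101→#103→#104→Hub: 13+8+7+5+17 = 50
Hub→#102→#101→#104→#103→Hub: 13+8+12+5+12 = 50
Hub→#102→#103→#101→#104→Hub: 13+1+7+12+17 = 50
Hub→#102→#104→#101→#103→Hub: 13+4+12+7+12 = 48
Hub→#103→#101→#102→#104→Hub: 12+7+8+4+17 = 48
Hub→#103→#102→#101→#104→Hub: 12+1+8+12+17 = 50
The minimum is 34.
One optimal route: Hub → #101 → #102 → #104 → #103 → Hub (or its reverse).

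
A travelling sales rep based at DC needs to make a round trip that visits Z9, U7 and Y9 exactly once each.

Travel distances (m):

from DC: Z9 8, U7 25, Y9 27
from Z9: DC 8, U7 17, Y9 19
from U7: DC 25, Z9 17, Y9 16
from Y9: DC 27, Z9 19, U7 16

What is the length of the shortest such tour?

There are 3 distinct closed tours to check (reversals are equivalent).
DC - Z9 - U7 - Y9 - DC: 8+17+16+27 = 68
DC - Z9 - Y9 - U7 - DC: 8+19+16+25 = 68
DC - U7 - Z9 - Y9 - DC: 25+17+19+27 = 88
The minimum is 68.
One optimal route: DC → Z9 → U7 → Y9 → DC (or its reverse).

68 m — the shortest possible round trip.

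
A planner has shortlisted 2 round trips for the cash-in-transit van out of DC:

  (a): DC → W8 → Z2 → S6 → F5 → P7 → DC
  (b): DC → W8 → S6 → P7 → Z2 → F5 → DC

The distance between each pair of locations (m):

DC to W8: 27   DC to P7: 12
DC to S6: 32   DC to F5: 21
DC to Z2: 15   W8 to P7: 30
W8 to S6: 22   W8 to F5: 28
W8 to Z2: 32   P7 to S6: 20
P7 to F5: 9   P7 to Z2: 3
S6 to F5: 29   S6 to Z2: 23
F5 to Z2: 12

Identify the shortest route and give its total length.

(a): 27 + 32 + 23 + 29 + 9 + 12 = 132
(b): 27 + 22 + 20 + 3 + 12 + 21 = 105

Shortest is (b), total 105 m.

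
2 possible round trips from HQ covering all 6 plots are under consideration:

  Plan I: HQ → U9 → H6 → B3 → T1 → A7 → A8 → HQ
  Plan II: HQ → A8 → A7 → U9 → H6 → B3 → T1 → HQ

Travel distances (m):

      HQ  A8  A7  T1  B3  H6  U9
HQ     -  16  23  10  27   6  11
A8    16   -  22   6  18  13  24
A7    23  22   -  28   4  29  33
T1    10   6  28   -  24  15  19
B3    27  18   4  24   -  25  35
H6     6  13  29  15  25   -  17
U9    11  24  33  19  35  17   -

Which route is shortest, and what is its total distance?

Plan I: 11 + 17 + 25 + 24 + 28 + 22 + 16 = 143
Plan II: 16 + 22 + 33 + 17 + 25 + 24 + 10 = 147

143 m — Plan I is the shortest.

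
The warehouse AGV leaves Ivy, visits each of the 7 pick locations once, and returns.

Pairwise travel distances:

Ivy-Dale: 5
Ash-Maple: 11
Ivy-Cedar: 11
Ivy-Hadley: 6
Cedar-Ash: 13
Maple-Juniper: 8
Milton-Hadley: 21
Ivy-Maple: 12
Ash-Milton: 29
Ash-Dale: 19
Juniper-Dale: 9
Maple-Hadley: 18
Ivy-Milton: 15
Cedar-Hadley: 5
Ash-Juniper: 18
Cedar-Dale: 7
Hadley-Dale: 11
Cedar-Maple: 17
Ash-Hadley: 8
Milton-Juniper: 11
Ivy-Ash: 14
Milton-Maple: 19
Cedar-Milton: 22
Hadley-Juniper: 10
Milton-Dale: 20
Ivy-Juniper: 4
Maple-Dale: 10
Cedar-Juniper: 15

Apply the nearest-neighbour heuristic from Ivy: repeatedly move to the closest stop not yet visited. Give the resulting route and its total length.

Ivy → [Juniper:4 / Dale:5 / Hadley:6 / Cedar:11 / Maple:12 / Ash:14 / Milton:15] → Juniper (4)
Juniper → [Maple:8 / Dale:9 / Hadley:10 / Milton:11 / Cedar:15 / Ash:18] → Maple (8)
Maple → [Dale:10 / Ash:11 / Cedar:17 / Hadley:18 / Milton:19] → Dale (10)
Dale → [Cedar:7 / Hadley:11 / Ash:19 / Milton:20] → Cedar (7)
Cedar → [Hadley:5 / Ash:13 / Milton:22] → Hadley (5)
Hadley → [Ash:8 / Milton:21] → Ash (8)
Ash → [Milton:29] → Milton (29)
Return Milton→Ivy: 15.
Total = 4 + 8 + 10 + 7 + 5 + 8 + 29 + 15 = 86.

86 along Ivy → Juniper → Maple → Dale → Cedar → Hadley → Ash → Milton → Ivy.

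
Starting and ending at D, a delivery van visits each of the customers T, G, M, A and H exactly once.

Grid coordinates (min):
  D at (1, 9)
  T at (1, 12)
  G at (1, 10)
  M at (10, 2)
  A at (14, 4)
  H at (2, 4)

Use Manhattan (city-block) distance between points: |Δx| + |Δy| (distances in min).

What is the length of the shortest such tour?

46 min — the shortest possible round trip.

There are 60 distinct closed tours to check (reversals are equivalent).
D → T → G → M → A → H → D: 3+2+17+6+12+6 = 46
D → T → G → M → H → A → D: 3+2+17+10+12+18 = 62
D → T → G → A → M → H → D: 3+2+19+6+10+6 = 46
D → T → G → A → H → M → D: 3+2+19+12+10+16 = 62
D → T → G → H → M → A → D: 3+2+7+10+6+18 = 46
D → T → G → H → A → M → D: 3+2+7+12+6+16 = 46
D → T → M → G → A → H → D: 3+19+17+19+12+6 = 76
D → T → M → G → H → A → D: 3+19+17+7+12+18 = 76
D → T → M → A → G → H → D: 3+19+6+19+7+6 = 60
D → T → M → A → H → G → D: 3+19+6+12+7+1 = 48
D → T → M → H → G → A → D: 3+19+10+7+19+18 = 76
D → T → M → H → A → G → D: 3+19+10+12+19+1 = 64
D → T → A → G → M → H → D: 3+21+19+17+10+6 = 76
D → T → A → G → H → M → D: 3+21+19+7+10+16 = 76
… (46 more)
The minimum is 46.
One optimal route: D → T → G → M → A → H → D (or its reverse).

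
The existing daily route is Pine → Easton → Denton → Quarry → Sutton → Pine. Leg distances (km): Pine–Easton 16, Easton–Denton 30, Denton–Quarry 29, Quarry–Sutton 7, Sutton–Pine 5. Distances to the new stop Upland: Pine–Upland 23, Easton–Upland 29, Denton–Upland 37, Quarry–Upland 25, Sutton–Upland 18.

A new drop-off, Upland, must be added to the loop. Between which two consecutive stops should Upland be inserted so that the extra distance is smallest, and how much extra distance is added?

Insertion cost between consecutive stops i–j is d(i,Upland) + d(Upland,j) − d(i,j):
  between Pine and Easton: 23 + 29 − 16 = 36
  between Easton and Denton: 29 + 37 − 30 = 36
  between Denton and Quarry: 37 + 25 − 29 = 33
  between Quarry and Sutton: 25 + 18 − 7 = 36
  between Sutton and Pine: 18 + 23 − 5 = 36
Cheapest insertion is between Denton and Quarry, adding 33.
New total = 87 + 33 = 120.

+33 km — insert Upland between Denton and Quarry.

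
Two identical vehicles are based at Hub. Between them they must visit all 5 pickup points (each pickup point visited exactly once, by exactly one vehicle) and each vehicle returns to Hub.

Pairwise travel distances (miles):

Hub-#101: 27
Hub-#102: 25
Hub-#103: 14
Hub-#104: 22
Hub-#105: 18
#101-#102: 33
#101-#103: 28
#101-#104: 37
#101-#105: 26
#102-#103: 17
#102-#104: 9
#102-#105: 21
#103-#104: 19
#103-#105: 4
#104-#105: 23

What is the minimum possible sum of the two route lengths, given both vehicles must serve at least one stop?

Try each way of splitting the stops between the two vehicles (each non-empty) and, for each split, find the best tour for each vehicle:
  {#101} + {#102, #103, #104, #105}: 54 + 70 = 124
  {#102} + {#101, #103, #104, #105}: 50 + 98 = 148
  {#101, #102} + {#103, #104, #105}: 85 + 63 = 148
  {#103} + {#101, #102, #104, #105}: 28 + 105 = 133
  {#101, #103} + {#102, #104, #105}: 69 + 70 = 139
  {#102, #103} + {#101, #104, #105}: 56 + 98 = 154
  … (15 splits in total)
Best: vehicle 1 Hub → #101 → Hub = 54; vehicle 2 Hub → #103 → #105 → #102 → #104 → Hub = 70; combined 124.

124 miles — the smallest possible combined total.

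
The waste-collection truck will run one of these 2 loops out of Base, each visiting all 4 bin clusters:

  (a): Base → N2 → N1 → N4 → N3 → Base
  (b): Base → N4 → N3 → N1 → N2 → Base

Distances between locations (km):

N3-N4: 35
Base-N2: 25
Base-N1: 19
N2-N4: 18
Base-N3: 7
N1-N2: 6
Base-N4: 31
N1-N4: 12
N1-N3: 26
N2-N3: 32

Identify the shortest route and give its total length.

85 km — (a) is the shortest.

(a): 25 + 6 + 12 + 35 + 7 = 85
(b): 31 + 35 + 26 + 6 + 25 = 123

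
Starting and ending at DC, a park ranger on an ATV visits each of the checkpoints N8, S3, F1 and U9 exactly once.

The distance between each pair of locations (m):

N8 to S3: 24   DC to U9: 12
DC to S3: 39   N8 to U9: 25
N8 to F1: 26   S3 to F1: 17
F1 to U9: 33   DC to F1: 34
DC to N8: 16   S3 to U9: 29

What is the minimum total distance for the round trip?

Shortest round trip = 100 m.

With 4 stops there are 4!/2 = 12 distinct round trips (a route and its reverse cost the same).
DC - N8 - S3 - F1 - U9 - DC: 16+24+17+33+12 = 102
DC - N8 - S3 - U9 - F1 - DC: 16+24+29+33+34 = 136
DC - N8 - F1 - S3 - U9 - DC: 16+26+17+29+12 = 100
DC - N8 - F1 - U9 - S3 - DC: 16+26+33+29+39 = 143
DC - N8 - U9 - S3 - F1 - DC: 16+25+29+17+34 = 121
DC - N8 - U9 - F1 - S3 - DC: 16+25+33+17+39 = 130
DC - S3 - N8 - F1 - U9 - DC: 39+24+26+33+12 = 134
DC - S3 - N8 - U9 - F1 - DC: 39+24+25+33+34 = 155
DC - S3 - F1 - N8 - U9 - DC: 39+17+26+25+12 = 119
DC - S3 - U9 - N8 - F1 - DC: 39+29+25+26+34 = 153
DC - F1 - N8 - S3 - U9 - DC: 34+26+24+29+12 = 125
DC - F1 - S3 - N8 - U9 - DC: 34+17+24+25+12 = 112
The minimum is 100.
One optimal route: DC → N8 → F1 → S3 → U9 → DC (or its reverse).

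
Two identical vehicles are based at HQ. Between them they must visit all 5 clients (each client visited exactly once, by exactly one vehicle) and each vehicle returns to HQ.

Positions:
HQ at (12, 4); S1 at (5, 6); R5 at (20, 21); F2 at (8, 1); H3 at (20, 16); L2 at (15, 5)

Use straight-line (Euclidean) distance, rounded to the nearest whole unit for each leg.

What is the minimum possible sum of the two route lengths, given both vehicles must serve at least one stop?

Try each way of splitting the stops between the two vehicles (each non-empty) and, for each split, find the best tour for each vehicle:
  {S1} + {R5, F2, H3, L2}: 14 + 48 = 62
  {R5} + {S1, F2, H3, L2}: 38 + 44 = 82
  {S1, R5} + {F2, H3, L2}: 47 + 39 = 86
  {F2} + {S1, R5, H3, L2}: 10 + 48 = 58
  {S1, F2} + {R5, H3, L2}: 18 + 39 = 57
  {R5, F2} + {S1, H3, L2}: 47 + 40 = 87
  … (15 splits in total)
Best: vehicle 1 HQ → S1 → F2 → HQ = 18; vehicle 2 HQ → R5 → H3 → L2 → HQ = 39; combined 57.

57 — the smallest possible combined total.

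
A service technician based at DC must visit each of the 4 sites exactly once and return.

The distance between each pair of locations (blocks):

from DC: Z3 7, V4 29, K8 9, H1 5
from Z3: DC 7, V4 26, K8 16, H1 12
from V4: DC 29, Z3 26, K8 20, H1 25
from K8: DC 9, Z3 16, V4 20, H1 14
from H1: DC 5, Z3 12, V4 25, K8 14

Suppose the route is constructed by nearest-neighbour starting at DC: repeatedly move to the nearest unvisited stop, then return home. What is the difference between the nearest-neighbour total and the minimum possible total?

Excess over optimum: 10 blocks.

DC: H1=5, Z3=7, K8=9, V4=29 ⇒ H1
H1: Z3=12, K8=14, V4=25 ⇒ Z3
Z3: K8=16, V4=26 ⇒ K8
K8: V4=20 ⇒ V4
NN route DC → H1 → Z3 → K8 → V4 → DC costs 82.
Optimal: DC → Z3 → V4 → K8 → H1 → DC costs 72 (by enumerating all 12 distinct tours).
Excess = 82 − 72 = 10.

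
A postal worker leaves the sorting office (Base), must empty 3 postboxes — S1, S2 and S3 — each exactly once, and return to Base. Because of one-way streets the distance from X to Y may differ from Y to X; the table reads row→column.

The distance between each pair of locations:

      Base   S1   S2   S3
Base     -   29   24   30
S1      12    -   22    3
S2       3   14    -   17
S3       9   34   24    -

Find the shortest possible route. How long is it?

Minimum total distance: 50.

Base - S1 - S2 - S3 - Base: 29+22+17+9 = 77
Base - S1 - S3 - S2 - Base: 29+3+24+3 = 59
Base - S2 - S1 - S3 - Base: 24+14+3+9 = 50
Base - S2 - S3 - S1 - Base: 24+17+34+12 = 87
Base - S3 - S1 - S2 - Base: 30+34+22+3 = 89
Base - S3 - S2 - S1 - Base: 30+24+14+12 = 80
The minimum is 50.
One optimal route: Base → S2 → S1 → S3 → Base.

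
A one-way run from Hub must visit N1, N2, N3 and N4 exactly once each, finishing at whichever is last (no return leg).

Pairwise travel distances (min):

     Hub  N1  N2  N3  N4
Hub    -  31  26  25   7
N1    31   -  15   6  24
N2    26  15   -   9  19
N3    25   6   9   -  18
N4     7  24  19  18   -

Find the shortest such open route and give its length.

Minimum one-way distance = 41 min.

There are 4! = 24 possible orderings.
Hub→N1→N2→N3→N4: 31+15+9+18 = 73
Hub→N1→N2→N4→N3: 31+15+19+18 = 83
Hub→N1→N3→N2→N4: 31+6+9+19 = 65
Hub→N1→N3→N4→N2: 31+6+18+19 = 74
Hub→N1→N4→N2→N3: 31+24+19+9 = 83
Hub→N1→N4→N3→N2: 31+24+18+9 = 82
Hub→N2→N1→N3→N4: 26+15+6+18 = 65
Hub→N2→N1→N4→N3: 26+15+24+18 = 83
Hub→N2→N3→N1→N4: 26+9+6+24 = 65
Hub→N2→N3→N4→N1: 26+9+18+24 = 77
Hub→N2→N4→N1→N3: 26+19+24+6 = 75
Hub→N2→N4→N3→N1: 26+19+18+6 = 69
Hub→N3→N1→N2→N4: 25+6+15+19 = 65
Hub→N3→N1→N4→N2: 25+6+24+19 = 74
… (10 more)
Hub→N4→N2→N3→N1: 7+19+9+6 = 41  ← best
The minimum is 41.
One shortest path: Hub → N4 → N2 → N3 → N1.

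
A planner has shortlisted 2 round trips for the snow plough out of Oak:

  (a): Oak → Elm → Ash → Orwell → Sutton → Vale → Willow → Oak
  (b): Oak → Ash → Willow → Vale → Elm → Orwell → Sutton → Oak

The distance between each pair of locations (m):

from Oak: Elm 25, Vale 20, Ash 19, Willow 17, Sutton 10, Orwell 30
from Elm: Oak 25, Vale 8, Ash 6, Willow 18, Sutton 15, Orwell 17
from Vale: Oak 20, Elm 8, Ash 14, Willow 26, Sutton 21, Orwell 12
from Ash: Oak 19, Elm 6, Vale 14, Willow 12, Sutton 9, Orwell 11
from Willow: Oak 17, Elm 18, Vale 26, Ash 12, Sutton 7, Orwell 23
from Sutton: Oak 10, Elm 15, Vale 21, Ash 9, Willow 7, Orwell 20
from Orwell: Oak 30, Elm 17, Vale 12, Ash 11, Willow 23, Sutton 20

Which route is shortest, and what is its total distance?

112 m — (b) is the shortest.

(a): 25 + 6 + 11 + 20 + 21 + 26 + 17 = 126
(b): 19 + 12 + 26 + 8 + 17 + 20 + 10 = 112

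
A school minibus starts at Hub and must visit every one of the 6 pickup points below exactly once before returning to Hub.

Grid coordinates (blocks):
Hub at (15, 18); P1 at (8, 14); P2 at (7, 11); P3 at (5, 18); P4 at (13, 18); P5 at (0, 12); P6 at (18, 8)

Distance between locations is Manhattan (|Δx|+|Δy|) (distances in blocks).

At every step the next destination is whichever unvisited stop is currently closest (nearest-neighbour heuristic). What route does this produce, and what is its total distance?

Total distance 64 blocks via the nearest-neighbour route Hub → P4 → P3 → P1 → P2 → P5 → P6 → Hub.

At Hub the remaining stops are P4 2, P3 10, P1 11, P6 13, P2 15, P5 21; go to P4.
At P4 the remaining stops are P3 8, P1 9, P2 13, P6 15, P5 19; go to P3.
At P3 the remaining stops are P1 7, P2 9, P5 11, P6 23; go to P1.
At P1 the remaining stops are P2 4, P5 10, P6 16; go to P2.
At P2 the remaining stops are P5 8, P6 14; go to P5.
At P5 the remaining stops are P6 22; go to P6.
Return P6→Hub: 13.
Total = 2 + 8 + 7 + 4 + 8 + 22 + 13 = 64.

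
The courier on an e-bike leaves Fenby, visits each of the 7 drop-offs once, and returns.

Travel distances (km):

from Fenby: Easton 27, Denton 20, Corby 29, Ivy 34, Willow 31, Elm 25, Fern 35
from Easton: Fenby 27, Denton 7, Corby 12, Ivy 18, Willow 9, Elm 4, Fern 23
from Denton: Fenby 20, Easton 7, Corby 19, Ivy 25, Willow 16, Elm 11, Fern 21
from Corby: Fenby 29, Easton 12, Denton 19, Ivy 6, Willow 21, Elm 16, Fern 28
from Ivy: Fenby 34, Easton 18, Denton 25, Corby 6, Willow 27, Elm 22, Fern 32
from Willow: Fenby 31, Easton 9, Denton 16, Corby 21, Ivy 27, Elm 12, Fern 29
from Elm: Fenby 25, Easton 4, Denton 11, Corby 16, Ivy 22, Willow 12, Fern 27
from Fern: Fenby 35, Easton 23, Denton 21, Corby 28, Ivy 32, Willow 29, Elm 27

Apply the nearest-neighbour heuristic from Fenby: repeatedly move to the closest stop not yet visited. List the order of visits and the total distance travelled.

Fenby → [Denton:20 / Elm:25 / Easton:27 / Corby:29 / Willow:31 / Ivy:34 / Fern:35] → Denton (20)
Denton → [Easton:7 / Elm:11 / Willow:16 / Corby:19 / Fern:21 / Ivy:25] → Easton (7)
Easton → [Elm:4 / Willow:9 / Corby:12 / Ivy:18 / Fern:23] → Elm (4)
Elm → [Willow:12 / Corby:16 / Ivy:22 / Fern:27] → Willow (12)
Willow → [Corby:21 / Ivy:27 / Fern:29] → Corby (21)
Corby → [Ivy:6 / Fern:28] → Ivy (6)
Ivy → [Fern:32] → Fern (32)
Return Fern→Fenby: 35.
Total = 20 + 7 + 4 + 12 + 21 + 6 + 32 + 35 = 137.

137 km along Fenby → Denton → Easton → Elm → Willow → Corby → Ivy → Fern → Fenby.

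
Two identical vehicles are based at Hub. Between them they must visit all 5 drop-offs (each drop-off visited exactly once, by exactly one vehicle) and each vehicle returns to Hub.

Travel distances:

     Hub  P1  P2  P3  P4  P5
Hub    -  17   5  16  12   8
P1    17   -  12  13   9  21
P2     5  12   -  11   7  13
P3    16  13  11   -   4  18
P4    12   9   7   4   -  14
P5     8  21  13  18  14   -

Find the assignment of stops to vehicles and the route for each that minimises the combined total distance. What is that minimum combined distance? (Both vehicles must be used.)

Minimum combined distance: 62.

Check every non-empty split of the stops between the two vehicles; for each half take its own optimal tour:
  {P1} + {P2, P3, P4, P5}: 34 + 42 = 76
  {P2} + {P1, P3, P4, P5}: 10 + 56 = 66
  {P1, P2} + {P3, P4, P5}: 34 + 42 = 76
  {P3} + {P1, P2, P4, P5}: 32 + 48 = 80
  {P1, P3} + {P2, P4, P5}: 46 + 34 = 80
  {P2, P3} + {P1, P4, P5}: 32 + 48 = 80
  … (15 splits in total)
  {P1, P2, P3, P4} + {P5}: 46 + 16 = 62  ← best
Best: vehicle 1 Hub → P1 → P3 → P4 → P2 → Hub = 46; vehicle 2 Hub → P5 → Hub = 16; combined 62.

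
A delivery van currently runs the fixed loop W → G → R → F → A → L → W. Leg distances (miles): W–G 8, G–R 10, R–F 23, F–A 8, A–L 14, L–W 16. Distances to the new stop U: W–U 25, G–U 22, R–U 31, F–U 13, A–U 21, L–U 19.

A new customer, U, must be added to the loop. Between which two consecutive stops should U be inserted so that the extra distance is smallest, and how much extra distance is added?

Insertion cost between consecutive stops i–j is d(i,U) + d(U,j) − d(i,j):
  between W and G: 25 + 22 − 8 = 39
  between G and R: 22 + 31 − 10 = 43
  between R and F: 31 + 13 − 23 = 21
  between F and A: 13 + 21 − 8 = 26
  between A and L: 21 + 19 − 14 = 26
  between L and W: 19 + 25 − 16 = 28
Cheapest insertion is between R and F, adding 21.
New total = 79 + 21 = 100.

Minimum extra distance: 21 miles, inserting U between R and F.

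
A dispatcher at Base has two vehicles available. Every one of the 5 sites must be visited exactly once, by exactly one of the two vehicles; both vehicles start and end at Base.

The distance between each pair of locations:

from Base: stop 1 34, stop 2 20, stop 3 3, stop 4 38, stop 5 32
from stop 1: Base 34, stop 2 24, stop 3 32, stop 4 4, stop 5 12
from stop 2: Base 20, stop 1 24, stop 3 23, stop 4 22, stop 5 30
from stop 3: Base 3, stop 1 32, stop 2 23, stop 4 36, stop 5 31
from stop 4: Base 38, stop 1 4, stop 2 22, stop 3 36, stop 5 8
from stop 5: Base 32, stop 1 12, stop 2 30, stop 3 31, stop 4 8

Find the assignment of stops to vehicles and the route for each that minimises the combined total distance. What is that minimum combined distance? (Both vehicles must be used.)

Minimum combined distance: 94.

Try each way of splitting the stops between the two vehicles (each non-empty) and, for each split, find the best tour for each vehicle:
  {stop 1} + {stop 2, stop 3, stop 4, stop 5}: 68 + 84 = 152
  {stop 2} + {stop 1, stop 3, stop 4, stop 5}: 40 + 79 = 119
  {stop 1, stop 2} + {stop 3, stop 4, stop 5}: 78 + 79 = 157
  {stop 3} + {stop 1, stop 2, stop 4, stop 5}: 6 + 88 = 94
  {stop 1, stop 3} + {stop 2, stop 4, stop 5}: 69 + 82 = 151
  {stop 2, stop 3} + {stop 1, stop 4, stop 5}: 46 + 78 = 124
  … (15 splits in total)
Best: vehicle 1 Base → stop 3 → Base = 6; vehicle 2 Base → stop 2 → stop 1 → stop 4 → stop 5 → Base = 88; combined 94.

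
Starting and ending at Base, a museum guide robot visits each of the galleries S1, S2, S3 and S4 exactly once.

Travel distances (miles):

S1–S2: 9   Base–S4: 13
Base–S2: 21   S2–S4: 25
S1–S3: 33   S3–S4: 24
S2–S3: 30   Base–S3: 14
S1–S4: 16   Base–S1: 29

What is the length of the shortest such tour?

Minimum total distance: 82 miles.

With 4 stops there are 4!/2 = 12 distinct round trips (a route and its reverse cost the same).
Base → S1 → S2 → S3 → S4 → Base: 29+9+30+24+13 = 105
Base → S1 → S2 → S4 → S3 → Base: 29+9+25+24+14 = 101
Base → S1 → S3 → S2 → S4 → Base: 29+33+30+25+13 = 130
Base → S1 → S3 → S4 → S2 → Base: 29+33+24+25+21 = 132
Base → S1 → S4 → S2 → S3 → Base: 29+16+25+30+14 = 114
Base → S1 → S4 → S3 → S2 → Base: 29+16+24+30+21 = 120
Base → S2 → S1 → S3 → S4 → Base: 21+9+33+24+13 = 100
Base → S2 → S1 → S4 → S3 → Base: 21+9+16+24+14 = 84
Base → S2 → S3 → S1 → S4 → Base: 21+30+33+16+13 = 113
Base → S2 → S4 → S1 → S3 → Base: 21+25+16+33+14 = 109
Base → S3 → S1 → S2 → S4 → Base: 14+33+9+25+13 = 94
Base → S3 → S2 → S1 → S4 → Base: 14+30+9+16+13 = 82
The minimum is 82.
One optimal route: Base → S3 → S2 → S1 → S4 → Base (or its reverse).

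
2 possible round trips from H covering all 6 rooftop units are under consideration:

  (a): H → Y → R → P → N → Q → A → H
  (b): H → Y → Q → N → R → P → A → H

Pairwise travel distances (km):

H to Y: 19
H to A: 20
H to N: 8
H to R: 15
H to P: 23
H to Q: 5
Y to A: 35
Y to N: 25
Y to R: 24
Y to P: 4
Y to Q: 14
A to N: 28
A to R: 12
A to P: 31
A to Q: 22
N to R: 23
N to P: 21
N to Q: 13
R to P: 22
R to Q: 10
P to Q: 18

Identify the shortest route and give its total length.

Shortest is (a), total 141 km.

(a): 19 + 24 + 22 + 21 + 13 + 22 + 20 = 141
(b): 19 + 14 + 13 + 23 + 22 + 31 + 20 = 142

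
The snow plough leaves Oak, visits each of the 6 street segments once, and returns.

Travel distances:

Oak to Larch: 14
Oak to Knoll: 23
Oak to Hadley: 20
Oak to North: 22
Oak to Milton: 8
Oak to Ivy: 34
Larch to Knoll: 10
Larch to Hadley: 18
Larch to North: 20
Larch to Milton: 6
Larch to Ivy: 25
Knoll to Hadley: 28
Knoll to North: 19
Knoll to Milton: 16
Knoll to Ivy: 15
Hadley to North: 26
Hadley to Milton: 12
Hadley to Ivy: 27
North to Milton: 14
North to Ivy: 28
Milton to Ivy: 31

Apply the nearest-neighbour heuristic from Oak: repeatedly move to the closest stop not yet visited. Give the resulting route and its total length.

114 along Oak → Milton → Larch → Knoll → Ivy → Hadley → North → Oak.

From Oak: distances to unvisited — Milton=8, Larch=14, Hadley=20, North=22, Knoll=23, Ivy=34. Nearest is Milton (8).
From Milton: distances to unvisited — Larch=6, Hadley=12, North=14, Knoll=16, Ivy=31. Nearest is Larch (6).
From Larch: distances to unvisited — Knoll=10, Hadley=18, North=20, Ivy=25. Nearest is Knoll (10).
From Knoll: distances to unvisited — Ivy=15, North=19, Hadley=28. Nearest is Ivy (15).
From Ivy: distances to unvisited — Hadley=27, North=28. Nearest is Hadley (27).
From Hadley: distances to unvisited — North=26. Nearest is North (26).
Return North→Oak: 22.
Total = 8 + 6 + 10 + 15 + 27 + 26 + 22 = 114.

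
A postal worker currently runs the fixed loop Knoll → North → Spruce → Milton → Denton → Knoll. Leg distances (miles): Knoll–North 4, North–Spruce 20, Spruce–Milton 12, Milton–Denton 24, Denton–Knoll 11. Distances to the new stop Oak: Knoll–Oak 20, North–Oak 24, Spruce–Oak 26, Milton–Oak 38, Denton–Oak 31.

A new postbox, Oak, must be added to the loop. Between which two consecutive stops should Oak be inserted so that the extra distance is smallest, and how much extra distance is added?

Insertion cost between consecutive stops i–j is d(i,Oak) + d(Oak,j) − d(i,j):
  between Knoll and North: 20 + 24 − 4 = 40
  between North and Spruce: 24 + 26 − 20 = 30
  between Spruce and Milton: 26 + 38 − 12 = 52
  between Milton and Denton: 38 + 31 − 24 = 45
  between Denton and Knoll: 31 + 20 − 11 = 40
Cheapest insertion is between North and Spruce, adding 30.
New total = 71 + 30 = 101.

+30 miles — insert Oak between North and Spruce.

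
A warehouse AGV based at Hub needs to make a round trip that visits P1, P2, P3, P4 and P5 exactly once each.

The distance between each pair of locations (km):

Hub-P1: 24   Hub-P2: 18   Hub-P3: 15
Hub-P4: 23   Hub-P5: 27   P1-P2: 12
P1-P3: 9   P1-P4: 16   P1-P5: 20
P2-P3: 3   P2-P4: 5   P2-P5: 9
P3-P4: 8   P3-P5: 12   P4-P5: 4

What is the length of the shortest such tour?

There are 60 distinct closed tours to check (reversals are equivalent).
Hub→P1→P2→P3→P4→P5→Hub: 24+12+3+8+4+27 = 78
Hub→P1→P2→P3→P5→P4→Hub: 24+12+3+12+4+23 = 78
Hub→P1→P2→P4→P3→P5→Hub: 24+12+5+8+12+27 = 88
Hub→P1→P2→P4→P5→P3→Hub: 24+12+5+4+12+15 = 72
Hub→P1→P2→P5→P3→P4→Hub: 24+12+9+12+8+23 = 88
Hub→P1→P2→P5→P4→P3→Hub: 24+12+9+4+8+15 = 72
Hub→P1→P3→P2→P4→P5→Hub: 24+9+3+5+4+27 = 72
Hub→P1→P3→P2→P5→P4→Hub: 24+9+3+9+4+23 = 72
Hub→P1→P3→P4→P2→P5→Hub: 24+9+8+5+9+27 = 82
Hub→P1→P3→P4→P5→P2→Hub: 24+9+8+4+9+18 = 72
Hub→P1→P3→P5→P2→P4→Hub: 24+9+12+9+5+23 = 82
Hub→P1→P3→P5→P4→P2→Hub: 24+9+12+4+5+18 = 72
Hub→P1→P4→P2→P3→P5→Hub: 24+16+5+3+12+27 = 87
Hub→P1→P4→P2→P5→P3→Hub: 24+16+5+9+12+15 = 81
… (46 more)
Hub→P1→P4→P5→P2→P3→Hub: 24+16+4+9+3+15 = 71  ← best
The minimum is 71.
One optimal route: Hub → P1 → P4 → P5 → P2 → P3 → Hub (or its reverse).

Shortest round trip = 71 km.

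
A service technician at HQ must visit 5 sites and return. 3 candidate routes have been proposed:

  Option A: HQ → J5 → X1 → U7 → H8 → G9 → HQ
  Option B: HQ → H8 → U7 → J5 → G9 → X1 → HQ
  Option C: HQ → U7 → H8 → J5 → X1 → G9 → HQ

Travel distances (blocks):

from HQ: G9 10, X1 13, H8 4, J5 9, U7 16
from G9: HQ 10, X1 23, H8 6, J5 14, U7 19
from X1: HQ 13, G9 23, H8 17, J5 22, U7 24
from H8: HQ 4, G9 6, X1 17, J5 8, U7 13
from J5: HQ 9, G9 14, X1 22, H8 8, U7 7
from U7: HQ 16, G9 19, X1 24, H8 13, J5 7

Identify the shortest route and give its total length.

74 blocks — Option B is the shortest.

Option A: 9 + 22 + 24 + 13 + 6 + 10 = 84
Option B: 4 + 13 + 7 + 14 + 23 + 13 = 74
Option C: 16 + 13 + 8 + 22 + 23 + 10 = 92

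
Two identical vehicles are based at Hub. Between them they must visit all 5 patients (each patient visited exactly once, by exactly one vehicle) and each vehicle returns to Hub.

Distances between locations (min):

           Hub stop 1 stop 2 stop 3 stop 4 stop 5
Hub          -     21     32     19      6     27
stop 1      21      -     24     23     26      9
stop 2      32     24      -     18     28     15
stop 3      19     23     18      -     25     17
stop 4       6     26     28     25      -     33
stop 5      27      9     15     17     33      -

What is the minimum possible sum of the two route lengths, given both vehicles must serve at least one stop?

94 min — the smallest possible combined total.

Try each way of splitting the stops between the two vehicles (each non-empty) and, for each split, find the best tour for each vehicle:
  {stop 1} + {stop 2, stop 3, stop 4, stop 5}: 42 + 85 = 127
  {stop 2} + {stop 1, stop 3, stop 4, stop 5}: 64 + 77 = 141
  {stop 1, stop 2} + {stop 3, stop 4, stop 5}: 77 + 75 = 152
  {stop 3} + {stop 1, stop 2, stop 4, stop 5}: 38 + 79 = 117
  {stop 1, stop 3} + {stop 2, stop 4, stop 5}: 63 + 76 = 139
  {stop 2, stop 3} + {stop 1, stop 4, stop 5}: 69 + 68 = 137
  … (15 splits in total)
  {stop 4} + {stop 1, stop 2, stop 3, stop 5}: 12 + 82 = 94  ← best
Best: vehicle 1 Hub → stop 4 → Hub = 12; vehicle 2 Hub → stop 1 → stop 5 → stop 2 → stop 3 → Hub = 82; combined 94.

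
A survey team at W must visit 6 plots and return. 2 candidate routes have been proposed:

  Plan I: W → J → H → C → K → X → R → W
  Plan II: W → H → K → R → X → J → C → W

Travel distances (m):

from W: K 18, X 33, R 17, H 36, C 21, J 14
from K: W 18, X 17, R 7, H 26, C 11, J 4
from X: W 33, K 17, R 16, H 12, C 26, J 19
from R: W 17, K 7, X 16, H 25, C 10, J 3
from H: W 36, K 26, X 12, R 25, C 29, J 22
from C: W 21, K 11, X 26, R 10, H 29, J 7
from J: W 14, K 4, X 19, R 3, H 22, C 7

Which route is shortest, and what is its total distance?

Plan I: 14 + 22 + 29 + 11 + 17 + 16 + 17 = 126
Plan II: 36 + 26 + 7 + 16 + 19 + 7 + 21 = 132

126 m — Plan I is the shortest.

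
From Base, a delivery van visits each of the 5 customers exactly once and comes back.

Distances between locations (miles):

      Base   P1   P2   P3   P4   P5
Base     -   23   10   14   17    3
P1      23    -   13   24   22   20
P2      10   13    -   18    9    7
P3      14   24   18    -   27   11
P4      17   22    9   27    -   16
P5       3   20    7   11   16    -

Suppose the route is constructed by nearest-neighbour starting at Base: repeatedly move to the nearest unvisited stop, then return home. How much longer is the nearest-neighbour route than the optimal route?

From Base: P5=3, P2=10, P3=14, P4=17, P1=23 → choose P5 (3).
From P5: P2=7, P3=11, P4=16, P1=20 → choose P2 (7).
From P2: P4=9, P1=13, P3=18 → choose P4 (9).
From P4: P1=22, P3=27 → choose P1 (22).
From P1: P3=24 → choose P3 (24).
NN route Base → P5 → P2 → P4 → P1 → P3 → Base costs 79.
Optimal: Base → P4 → P2 → P1 → P3 → P5 → Base costs 77 (by enumerating all 60 distinct tours).
Excess = 79 − 77 = 2.

2 miles longer than the optimal tour.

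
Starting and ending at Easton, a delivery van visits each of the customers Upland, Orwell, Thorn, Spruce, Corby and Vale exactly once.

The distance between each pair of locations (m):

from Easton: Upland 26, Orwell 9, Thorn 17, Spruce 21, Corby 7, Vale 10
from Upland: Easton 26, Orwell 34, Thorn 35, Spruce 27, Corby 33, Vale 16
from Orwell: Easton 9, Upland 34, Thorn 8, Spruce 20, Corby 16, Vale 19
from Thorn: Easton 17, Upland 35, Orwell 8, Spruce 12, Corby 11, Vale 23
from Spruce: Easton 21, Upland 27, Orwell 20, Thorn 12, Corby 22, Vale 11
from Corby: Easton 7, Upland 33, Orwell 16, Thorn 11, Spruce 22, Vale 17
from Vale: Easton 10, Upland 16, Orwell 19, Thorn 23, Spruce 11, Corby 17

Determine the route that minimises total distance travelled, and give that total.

96 m — the shortest possible round trip.

There are 360 distinct closed tours to check (reversals are equivalent).
Easton→Upland→Orwell→Thorn→Spruce→Corby→Vale→Easton: 26+34+8+12+22+17+10 = 129
Easton→Upland→Orwell→Thorn→Spruce→Vale→Corby→Easton: 26+34+8+12+11+17+7 = 115
Easton→Upland→Orwell→Thorn→Corby→Spruce→Vale→Easton: 26+34+8+11+22+11+10 = 122
Easton→Upland→Orwell→Thorn→Corby→Vale→Spruce→Easton: 26+34+8+11+17+11+21 = 128
Easton→Upland→Orwell→Thorn→Vale→Spruce→Corby→Easton: 26+34+8+23+11+22+7 = 131
Easton→Upland→Orwell→Thorn→Vale→Corby→Spruce→Easton: 26+34+8+23+17+22+21 = 151
Easton→Upland→Orwell→Spruce→Thorn→Corby→Vale→Easton: 26+34+20+12+11+17+10 = 130
Easton→Upland→Orwell→Spruce→Thorn→Vale→Corby→Easton: 26+34+20+12+23+17+7 = 139
… (352 more)
Easton→Upland→Vale→Spruce→Thorn→Orwell→Corby→Easton: 26+16+11+12+8+16+7 = 96  ← best
The minimum is 96.
One optimal route: Easton → Upland → Vale → Spruce → Thorn → Orwell → Corby → Easton (or its reverse).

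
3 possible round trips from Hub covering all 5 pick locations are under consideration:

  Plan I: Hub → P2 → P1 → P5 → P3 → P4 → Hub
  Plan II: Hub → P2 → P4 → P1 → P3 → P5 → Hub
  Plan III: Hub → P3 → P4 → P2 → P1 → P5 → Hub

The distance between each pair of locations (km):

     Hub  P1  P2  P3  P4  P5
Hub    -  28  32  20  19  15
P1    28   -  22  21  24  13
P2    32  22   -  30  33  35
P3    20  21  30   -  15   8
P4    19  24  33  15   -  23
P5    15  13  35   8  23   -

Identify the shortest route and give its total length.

Plan I: 32 + 22 + 13 + 8 + 15 + 19 = 109
Plan II: 32 + 33 + 24 + 21 + 8 + 15 = 133
Plan III: 20 + 15 + 33 + 22 + 13 + 15 = 118

Shortest is Plan I, total 109 km.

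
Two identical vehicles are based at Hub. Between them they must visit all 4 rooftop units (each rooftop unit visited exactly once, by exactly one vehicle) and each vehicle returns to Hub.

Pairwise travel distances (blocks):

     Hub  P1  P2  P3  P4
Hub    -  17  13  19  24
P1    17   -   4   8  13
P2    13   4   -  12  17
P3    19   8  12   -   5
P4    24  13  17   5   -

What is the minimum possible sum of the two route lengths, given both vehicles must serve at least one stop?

Try each way of splitting the stops between the two vehicles (each non-empty) and, for each split, find the best tour for each vehicle:
  {P1} + {P2, P3, P4}: 34 + 54 = 88
  {P2} + {P1, P3, P4}: 26 + 54 = 80
  {P1, P2} + {P3, P4}: 34 + 48 = 82
  {P3} + {P1, P2, P4}: 38 + 54 = 92
  {P1, P3} + {P2, P4}: 44 + 54 = 98
  {P2, P3} + {P1, P4}: 44 + 54 = 98
  … (7 splits in total)
Best: vehicle 1 Hub → P2 → Hub = 26; vehicle 2 Hub → P1 → P3 → P4 → Hub = 54; combined 80.

80 blocks — the smallest possible combined total.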